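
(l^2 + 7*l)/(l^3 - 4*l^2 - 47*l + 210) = l/(l^2 - 11*l + 30)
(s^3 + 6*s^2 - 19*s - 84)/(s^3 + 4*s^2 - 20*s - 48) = (s^2 + 10*s + 21)/(s^2 + 8*s + 12)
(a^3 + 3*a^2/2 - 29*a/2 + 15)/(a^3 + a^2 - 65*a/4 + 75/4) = 2*(a - 2)/(2*a - 5)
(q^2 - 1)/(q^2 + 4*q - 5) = (q + 1)/(q + 5)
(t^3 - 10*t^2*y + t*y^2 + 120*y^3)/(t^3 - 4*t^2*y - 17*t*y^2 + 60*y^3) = (-t^2 + 5*t*y + 24*y^2)/(-t^2 - t*y + 12*y^2)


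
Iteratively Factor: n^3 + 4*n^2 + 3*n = (n)*(n^2 + 4*n + 3) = n*(n + 3)*(n + 1)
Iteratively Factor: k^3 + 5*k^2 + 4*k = (k + 4)*(k^2 + k) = k*(k + 4)*(k + 1)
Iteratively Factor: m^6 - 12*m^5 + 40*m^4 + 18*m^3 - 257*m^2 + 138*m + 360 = (m - 3)*(m^5 - 9*m^4 + 13*m^3 + 57*m^2 - 86*m - 120) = (m - 3)*(m + 1)*(m^4 - 10*m^3 + 23*m^2 + 34*m - 120) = (m - 5)*(m - 3)*(m + 1)*(m^3 - 5*m^2 - 2*m + 24) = (m - 5)*(m - 3)^2*(m + 1)*(m^2 - 2*m - 8) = (m - 5)*(m - 3)^2*(m + 1)*(m + 2)*(m - 4)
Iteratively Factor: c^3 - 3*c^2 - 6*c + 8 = (c - 4)*(c^2 + c - 2) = (c - 4)*(c - 1)*(c + 2)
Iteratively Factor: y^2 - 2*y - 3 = (y + 1)*(y - 3)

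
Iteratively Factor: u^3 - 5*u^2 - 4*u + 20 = (u - 2)*(u^2 - 3*u - 10) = (u - 2)*(u + 2)*(u - 5)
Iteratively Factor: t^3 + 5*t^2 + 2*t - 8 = (t - 1)*(t^2 + 6*t + 8) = (t - 1)*(t + 2)*(t + 4)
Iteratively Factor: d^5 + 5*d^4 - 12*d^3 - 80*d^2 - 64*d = (d + 4)*(d^4 + d^3 - 16*d^2 - 16*d) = (d + 4)^2*(d^3 - 3*d^2 - 4*d) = (d + 1)*(d + 4)^2*(d^2 - 4*d) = d*(d + 1)*(d + 4)^2*(d - 4)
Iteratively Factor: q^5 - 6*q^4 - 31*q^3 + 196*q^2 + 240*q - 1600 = (q - 5)*(q^4 - q^3 - 36*q^2 + 16*q + 320) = (q - 5)^2*(q^3 + 4*q^2 - 16*q - 64) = (q - 5)^2*(q + 4)*(q^2 - 16) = (q - 5)^2*(q + 4)^2*(q - 4)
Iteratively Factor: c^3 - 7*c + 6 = (c - 2)*(c^2 + 2*c - 3) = (c - 2)*(c + 3)*(c - 1)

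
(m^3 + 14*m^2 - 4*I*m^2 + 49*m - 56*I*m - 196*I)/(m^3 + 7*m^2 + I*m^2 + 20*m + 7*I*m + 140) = (m + 7)/(m + 5*I)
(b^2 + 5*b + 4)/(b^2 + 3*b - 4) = (b + 1)/(b - 1)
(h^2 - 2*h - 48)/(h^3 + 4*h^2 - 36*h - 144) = (h - 8)/(h^2 - 2*h - 24)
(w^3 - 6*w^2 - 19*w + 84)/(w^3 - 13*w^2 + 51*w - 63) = (w + 4)/(w - 3)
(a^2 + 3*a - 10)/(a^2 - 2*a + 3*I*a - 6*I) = (a + 5)/(a + 3*I)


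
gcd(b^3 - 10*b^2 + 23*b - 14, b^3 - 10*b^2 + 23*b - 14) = b^3 - 10*b^2 + 23*b - 14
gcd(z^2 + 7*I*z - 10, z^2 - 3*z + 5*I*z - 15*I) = z + 5*I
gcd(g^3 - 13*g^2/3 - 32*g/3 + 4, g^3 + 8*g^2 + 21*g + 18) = g + 2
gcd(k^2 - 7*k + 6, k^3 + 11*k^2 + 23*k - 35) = k - 1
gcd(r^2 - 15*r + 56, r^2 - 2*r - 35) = r - 7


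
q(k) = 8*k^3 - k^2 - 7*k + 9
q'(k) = 24*k^2 - 2*k - 7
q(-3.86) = -438.98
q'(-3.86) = 358.31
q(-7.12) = -2879.41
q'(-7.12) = 1223.91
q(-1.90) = -36.18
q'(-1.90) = 83.44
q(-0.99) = 7.19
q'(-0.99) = 18.50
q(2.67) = 135.45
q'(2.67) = 158.75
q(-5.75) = -1504.69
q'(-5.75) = 798.00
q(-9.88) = -7734.90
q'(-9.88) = 2355.51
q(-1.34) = -2.66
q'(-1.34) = 38.77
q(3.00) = 195.00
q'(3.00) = 203.00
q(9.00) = 5697.00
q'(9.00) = 1919.00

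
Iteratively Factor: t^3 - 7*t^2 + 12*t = (t)*(t^2 - 7*t + 12) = t*(t - 3)*(t - 4)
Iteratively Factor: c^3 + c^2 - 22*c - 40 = (c + 4)*(c^2 - 3*c - 10) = (c - 5)*(c + 4)*(c + 2)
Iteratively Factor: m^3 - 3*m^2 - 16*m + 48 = (m - 3)*(m^2 - 16) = (m - 4)*(m - 3)*(m + 4)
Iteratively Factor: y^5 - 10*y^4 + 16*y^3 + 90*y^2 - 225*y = (y - 5)*(y^4 - 5*y^3 - 9*y^2 + 45*y) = (y - 5)*(y - 3)*(y^3 - 2*y^2 - 15*y) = (y - 5)*(y - 3)*(y + 3)*(y^2 - 5*y) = y*(y - 5)*(y - 3)*(y + 3)*(y - 5)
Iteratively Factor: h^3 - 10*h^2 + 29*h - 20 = (h - 4)*(h^2 - 6*h + 5) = (h - 4)*(h - 1)*(h - 5)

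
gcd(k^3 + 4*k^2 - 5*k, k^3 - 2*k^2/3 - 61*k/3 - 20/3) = 1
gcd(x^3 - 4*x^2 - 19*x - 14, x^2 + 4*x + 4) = x + 2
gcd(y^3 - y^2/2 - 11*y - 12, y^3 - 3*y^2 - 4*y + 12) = y + 2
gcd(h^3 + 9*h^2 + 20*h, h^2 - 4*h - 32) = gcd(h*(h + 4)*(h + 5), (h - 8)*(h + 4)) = h + 4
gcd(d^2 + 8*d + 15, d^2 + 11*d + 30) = d + 5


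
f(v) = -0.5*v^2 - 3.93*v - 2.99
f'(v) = -1.0*v - 3.93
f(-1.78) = 2.42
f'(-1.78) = -2.15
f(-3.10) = 4.39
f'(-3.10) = -0.83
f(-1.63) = 2.09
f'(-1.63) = -2.30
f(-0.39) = -1.53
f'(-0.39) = -3.54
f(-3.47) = 4.63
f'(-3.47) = -0.46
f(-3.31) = 4.54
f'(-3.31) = -0.62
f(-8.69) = -6.60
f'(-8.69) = 4.76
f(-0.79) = -0.20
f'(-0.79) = -3.14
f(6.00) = -44.57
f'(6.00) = -9.93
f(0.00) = -2.99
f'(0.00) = -3.93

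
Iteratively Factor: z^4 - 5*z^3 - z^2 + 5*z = (z)*(z^3 - 5*z^2 - z + 5) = z*(z - 1)*(z^2 - 4*z - 5) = z*(z - 5)*(z - 1)*(z + 1)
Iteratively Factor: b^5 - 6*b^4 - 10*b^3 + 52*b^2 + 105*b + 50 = (b + 2)*(b^4 - 8*b^3 + 6*b^2 + 40*b + 25) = (b - 5)*(b + 2)*(b^3 - 3*b^2 - 9*b - 5) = (b - 5)*(b + 1)*(b + 2)*(b^2 - 4*b - 5) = (b - 5)*(b + 1)^2*(b + 2)*(b - 5)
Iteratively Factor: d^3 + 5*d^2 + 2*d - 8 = (d + 4)*(d^2 + d - 2) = (d - 1)*(d + 4)*(d + 2)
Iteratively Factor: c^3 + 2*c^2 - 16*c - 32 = (c - 4)*(c^2 + 6*c + 8) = (c - 4)*(c + 2)*(c + 4)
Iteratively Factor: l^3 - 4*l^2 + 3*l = (l - 3)*(l^2 - l) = (l - 3)*(l - 1)*(l)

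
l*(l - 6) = l^2 - 6*l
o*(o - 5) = o^2 - 5*o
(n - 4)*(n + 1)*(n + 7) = n^3 + 4*n^2 - 25*n - 28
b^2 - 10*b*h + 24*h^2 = (b - 6*h)*(b - 4*h)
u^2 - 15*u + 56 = (u - 8)*(u - 7)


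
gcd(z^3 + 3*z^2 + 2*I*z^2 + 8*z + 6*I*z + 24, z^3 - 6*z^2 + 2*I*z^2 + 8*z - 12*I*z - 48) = z^2 + 2*I*z + 8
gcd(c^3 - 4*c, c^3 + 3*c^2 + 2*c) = c^2 + 2*c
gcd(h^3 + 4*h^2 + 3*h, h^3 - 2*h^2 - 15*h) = h^2 + 3*h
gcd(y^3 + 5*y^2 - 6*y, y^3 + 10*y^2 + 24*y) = y^2 + 6*y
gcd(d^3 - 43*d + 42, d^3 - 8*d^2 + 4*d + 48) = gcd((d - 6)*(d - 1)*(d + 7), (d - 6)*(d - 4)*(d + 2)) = d - 6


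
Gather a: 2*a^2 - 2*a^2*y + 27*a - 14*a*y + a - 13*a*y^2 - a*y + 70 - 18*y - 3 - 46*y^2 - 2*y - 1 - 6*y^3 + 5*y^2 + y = a^2*(2 - 2*y) + a*(-13*y^2 - 15*y + 28) - 6*y^3 - 41*y^2 - 19*y + 66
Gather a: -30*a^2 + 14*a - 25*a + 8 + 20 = -30*a^2 - 11*a + 28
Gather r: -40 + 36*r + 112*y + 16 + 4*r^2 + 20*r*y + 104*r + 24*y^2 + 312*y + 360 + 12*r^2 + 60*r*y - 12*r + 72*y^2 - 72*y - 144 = 16*r^2 + r*(80*y + 128) + 96*y^2 + 352*y + 192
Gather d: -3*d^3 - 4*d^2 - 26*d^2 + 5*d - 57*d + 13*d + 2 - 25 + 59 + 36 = -3*d^3 - 30*d^2 - 39*d + 72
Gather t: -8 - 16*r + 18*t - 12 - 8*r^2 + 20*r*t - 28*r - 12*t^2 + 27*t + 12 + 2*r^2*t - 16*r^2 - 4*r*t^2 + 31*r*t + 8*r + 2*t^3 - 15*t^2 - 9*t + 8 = -24*r^2 - 36*r + 2*t^3 + t^2*(-4*r - 27) + t*(2*r^2 + 51*r + 36)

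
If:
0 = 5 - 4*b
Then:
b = 5/4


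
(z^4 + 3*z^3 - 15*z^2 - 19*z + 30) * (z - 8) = z^5 - 5*z^4 - 39*z^3 + 101*z^2 + 182*z - 240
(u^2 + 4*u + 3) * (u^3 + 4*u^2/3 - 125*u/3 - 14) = u^5 + 16*u^4/3 - 100*u^3/3 - 530*u^2/3 - 181*u - 42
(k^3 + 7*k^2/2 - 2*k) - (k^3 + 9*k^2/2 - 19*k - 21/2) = -k^2 + 17*k + 21/2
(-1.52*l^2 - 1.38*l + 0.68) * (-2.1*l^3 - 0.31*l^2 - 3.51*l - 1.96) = 3.192*l^5 + 3.3692*l^4 + 4.335*l^3 + 7.6122*l^2 + 0.318*l - 1.3328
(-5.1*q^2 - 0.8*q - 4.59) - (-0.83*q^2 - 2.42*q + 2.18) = -4.27*q^2 + 1.62*q - 6.77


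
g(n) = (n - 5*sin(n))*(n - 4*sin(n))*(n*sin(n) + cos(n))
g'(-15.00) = 698.01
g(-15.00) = 1310.24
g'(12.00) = 2553.25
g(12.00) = -1162.13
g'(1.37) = 1.35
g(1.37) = 13.88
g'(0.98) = 15.13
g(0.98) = 10.19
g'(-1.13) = -11.62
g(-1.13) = 12.22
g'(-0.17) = -4.09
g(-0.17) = 0.35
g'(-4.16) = 356.49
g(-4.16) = -258.89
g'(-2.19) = 15.08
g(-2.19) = 2.42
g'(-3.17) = 73.96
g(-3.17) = -11.85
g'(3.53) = -211.32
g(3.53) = -61.90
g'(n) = n*(n - 5*sin(n))*(n - 4*sin(n))*cos(n) + (1 - 5*cos(n))*(n - 4*sin(n))*(n*sin(n) + cos(n)) + (1 - 4*cos(n))*(n - 5*sin(n))*(n*sin(n) + cos(n))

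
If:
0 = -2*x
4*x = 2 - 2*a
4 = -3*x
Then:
No Solution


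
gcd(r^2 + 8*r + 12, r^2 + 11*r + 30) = r + 6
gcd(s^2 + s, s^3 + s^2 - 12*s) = s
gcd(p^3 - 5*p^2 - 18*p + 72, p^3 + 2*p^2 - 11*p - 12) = p^2 + p - 12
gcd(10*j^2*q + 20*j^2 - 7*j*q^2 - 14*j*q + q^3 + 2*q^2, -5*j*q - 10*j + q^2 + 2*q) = -5*j*q - 10*j + q^2 + 2*q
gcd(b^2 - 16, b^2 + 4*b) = b + 4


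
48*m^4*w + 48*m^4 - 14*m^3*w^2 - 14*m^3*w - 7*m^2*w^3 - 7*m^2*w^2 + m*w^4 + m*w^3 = (-8*m + w)*(-2*m + w)*(3*m + w)*(m*w + m)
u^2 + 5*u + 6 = (u + 2)*(u + 3)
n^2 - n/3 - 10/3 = (n - 2)*(n + 5/3)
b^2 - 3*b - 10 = (b - 5)*(b + 2)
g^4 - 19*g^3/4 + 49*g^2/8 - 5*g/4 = g*(g - 5/2)*(g - 2)*(g - 1/4)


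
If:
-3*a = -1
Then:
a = 1/3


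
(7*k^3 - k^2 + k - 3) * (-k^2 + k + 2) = -7*k^5 + 8*k^4 + 12*k^3 + 2*k^2 - k - 6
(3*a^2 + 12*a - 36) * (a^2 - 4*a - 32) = 3*a^4 - 180*a^2 - 240*a + 1152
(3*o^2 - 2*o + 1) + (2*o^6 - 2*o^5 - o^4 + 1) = 2*o^6 - 2*o^5 - o^4 + 3*o^2 - 2*o + 2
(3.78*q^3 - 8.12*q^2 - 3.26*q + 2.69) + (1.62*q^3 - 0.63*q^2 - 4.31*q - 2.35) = 5.4*q^3 - 8.75*q^2 - 7.57*q + 0.34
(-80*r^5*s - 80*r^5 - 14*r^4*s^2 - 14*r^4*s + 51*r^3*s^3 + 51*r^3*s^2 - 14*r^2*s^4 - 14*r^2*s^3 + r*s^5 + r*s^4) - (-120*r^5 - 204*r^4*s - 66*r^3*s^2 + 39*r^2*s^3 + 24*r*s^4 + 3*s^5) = -80*r^5*s + 40*r^5 - 14*r^4*s^2 + 190*r^4*s + 51*r^3*s^3 + 117*r^3*s^2 - 14*r^2*s^4 - 53*r^2*s^3 + r*s^5 - 23*r*s^4 - 3*s^5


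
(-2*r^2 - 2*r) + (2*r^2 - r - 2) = -3*r - 2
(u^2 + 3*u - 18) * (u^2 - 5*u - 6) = u^4 - 2*u^3 - 39*u^2 + 72*u + 108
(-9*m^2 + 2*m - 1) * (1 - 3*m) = 27*m^3 - 15*m^2 + 5*m - 1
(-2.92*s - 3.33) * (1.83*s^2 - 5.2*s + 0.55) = -5.3436*s^3 + 9.0901*s^2 + 15.71*s - 1.8315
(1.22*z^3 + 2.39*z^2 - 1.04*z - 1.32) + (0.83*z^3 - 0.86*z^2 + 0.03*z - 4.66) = 2.05*z^3 + 1.53*z^2 - 1.01*z - 5.98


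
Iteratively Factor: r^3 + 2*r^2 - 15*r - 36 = (r + 3)*(r^2 - r - 12) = (r - 4)*(r + 3)*(r + 3)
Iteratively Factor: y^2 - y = (y - 1)*(y)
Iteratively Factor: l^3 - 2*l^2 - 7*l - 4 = (l + 1)*(l^2 - 3*l - 4) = (l + 1)^2*(l - 4)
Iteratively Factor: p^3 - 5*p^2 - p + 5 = (p + 1)*(p^2 - 6*p + 5) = (p - 5)*(p + 1)*(p - 1)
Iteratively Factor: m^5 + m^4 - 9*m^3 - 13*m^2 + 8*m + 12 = (m + 2)*(m^4 - m^3 - 7*m^2 + m + 6) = (m - 1)*(m + 2)*(m^3 - 7*m - 6) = (m - 1)*(m + 1)*(m + 2)*(m^2 - m - 6) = (m - 3)*(m - 1)*(m + 1)*(m + 2)*(m + 2)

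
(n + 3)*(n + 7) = n^2 + 10*n + 21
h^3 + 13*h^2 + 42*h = h*(h + 6)*(h + 7)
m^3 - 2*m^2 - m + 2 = (m - 2)*(m - 1)*(m + 1)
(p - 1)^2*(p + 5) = p^3 + 3*p^2 - 9*p + 5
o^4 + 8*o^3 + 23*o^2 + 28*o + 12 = (o + 1)*(o + 2)^2*(o + 3)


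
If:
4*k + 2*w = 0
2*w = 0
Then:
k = 0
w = 0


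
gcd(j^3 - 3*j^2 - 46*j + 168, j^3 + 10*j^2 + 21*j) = j + 7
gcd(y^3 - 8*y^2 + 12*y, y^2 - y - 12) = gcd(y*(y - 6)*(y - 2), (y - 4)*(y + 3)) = 1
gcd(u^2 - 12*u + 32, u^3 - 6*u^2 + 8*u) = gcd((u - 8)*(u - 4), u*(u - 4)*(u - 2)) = u - 4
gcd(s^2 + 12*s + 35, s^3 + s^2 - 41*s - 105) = s + 5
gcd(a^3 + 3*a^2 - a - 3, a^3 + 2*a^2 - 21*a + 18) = a - 1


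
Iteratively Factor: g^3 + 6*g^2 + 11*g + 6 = (g + 3)*(g^2 + 3*g + 2) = (g + 2)*(g + 3)*(g + 1)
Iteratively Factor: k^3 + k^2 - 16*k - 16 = (k - 4)*(k^2 + 5*k + 4) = (k - 4)*(k + 4)*(k + 1)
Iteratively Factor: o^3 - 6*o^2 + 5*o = (o - 5)*(o^2 - o) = (o - 5)*(o - 1)*(o)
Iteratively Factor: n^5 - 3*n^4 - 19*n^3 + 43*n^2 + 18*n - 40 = (n - 1)*(n^4 - 2*n^3 - 21*n^2 + 22*n + 40) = (n - 1)*(n + 1)*(n^3 - 3*n^2 - 18*n + 40) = (n - 5)*(n - 1)*(n + 1)*(n^2 + 2*n - 8) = (n - 5)*(n - 2)*(n - 1)*(n + 1)*(n + 4)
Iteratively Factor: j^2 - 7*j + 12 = (j - 4)*(j - 3)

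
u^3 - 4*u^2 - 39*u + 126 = (u - 7)*(u - 3)*(u + 6)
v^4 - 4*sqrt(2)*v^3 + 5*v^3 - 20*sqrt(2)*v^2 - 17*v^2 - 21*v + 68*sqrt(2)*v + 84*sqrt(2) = (v - 3)*(v + 1)*(v + 7)*(v - 4*sqrt(2))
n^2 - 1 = (n - 1)*(n + 1)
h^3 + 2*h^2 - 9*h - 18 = (h - 3)*(h + 2)*(h + 3)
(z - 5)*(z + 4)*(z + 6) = z^3 + 5*z^2 - 26*z - 120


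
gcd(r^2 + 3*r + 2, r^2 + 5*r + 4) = r + 1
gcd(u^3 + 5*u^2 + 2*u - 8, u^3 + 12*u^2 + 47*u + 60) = u + 4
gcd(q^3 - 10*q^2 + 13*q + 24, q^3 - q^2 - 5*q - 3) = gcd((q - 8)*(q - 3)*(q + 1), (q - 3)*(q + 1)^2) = q^2 - 2*q - 3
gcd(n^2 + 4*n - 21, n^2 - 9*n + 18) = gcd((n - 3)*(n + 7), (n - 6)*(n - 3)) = n - 3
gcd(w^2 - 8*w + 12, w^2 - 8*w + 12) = w^2 - 8*w + 12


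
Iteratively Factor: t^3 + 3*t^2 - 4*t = (t)*(t^2 + 3*t - 4) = t*(t + 4)*(t - 1)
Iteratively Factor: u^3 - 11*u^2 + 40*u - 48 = (u - 4)*(u^2 - 7*u + 12) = (u - 4)^2*(u - 3)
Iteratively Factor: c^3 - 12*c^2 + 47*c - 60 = (c - 3)*(c^2 - 9*c + 20) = (c - 4)*(c - 3)*(c - 5)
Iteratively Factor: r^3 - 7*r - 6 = (r + 1)*(r^2 - r - 6) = (r + 1)*(r + 2)*(r - 3)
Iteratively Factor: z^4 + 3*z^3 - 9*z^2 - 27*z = (z + 3)*(z^3 - 9*z) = (z + 3)^2*(z^2 - 3*z) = z*(z + 3)^2*(z - 3)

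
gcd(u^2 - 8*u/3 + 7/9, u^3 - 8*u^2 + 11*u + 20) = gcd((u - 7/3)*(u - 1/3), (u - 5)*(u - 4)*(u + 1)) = 1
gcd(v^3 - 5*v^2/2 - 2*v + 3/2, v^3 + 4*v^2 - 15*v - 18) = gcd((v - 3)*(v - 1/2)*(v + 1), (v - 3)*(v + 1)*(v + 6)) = v^2 - 2*v - 3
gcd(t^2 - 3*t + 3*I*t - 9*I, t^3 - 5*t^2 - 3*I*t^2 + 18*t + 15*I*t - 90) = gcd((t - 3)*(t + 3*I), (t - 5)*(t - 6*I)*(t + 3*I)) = t + 3*I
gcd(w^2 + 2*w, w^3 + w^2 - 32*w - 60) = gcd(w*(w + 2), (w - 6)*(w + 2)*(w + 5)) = w + 2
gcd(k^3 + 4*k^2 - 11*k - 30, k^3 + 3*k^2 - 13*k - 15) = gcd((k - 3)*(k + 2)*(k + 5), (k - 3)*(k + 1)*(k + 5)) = k^2 + 2*k - 15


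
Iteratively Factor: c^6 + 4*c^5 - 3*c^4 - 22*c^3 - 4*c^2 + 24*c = (c + 2)*(c^5 + 2*c^4 - 7*c^3 - 8*c^2 + 12*c) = (c + 2)^2*(c^4 - 7*c^2 + 6*c) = (c - 1)*(c + 2)^2*(c^3 + c^2 - 6*c) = (c - 1)*(c + 2)^2*(c + 3)*(c^2 - 2*c) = c*(c - 1)*(c + 2)^2*(c + 3)*(c - 2)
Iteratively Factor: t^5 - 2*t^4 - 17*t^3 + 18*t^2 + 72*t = (t - 4)*(t^4 + 2*t^3 - 9*t^2 - 18*t) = t*(t - 4)*(t^3 + 2*t^2 - 9*t - 18) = t*(t - 4)*(t - 3)*(t^2 + 5*t + 6) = t*(t - 4)*(t - 3)*(t + 2)*(t + 3)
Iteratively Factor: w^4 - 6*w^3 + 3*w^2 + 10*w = (w - 5)*(w^3 - w^2 - 2*w) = (w - 5)*(w + 1)*(w^2 - 2*w) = (w - 5)*(w - 2)*(w + 1)*(w)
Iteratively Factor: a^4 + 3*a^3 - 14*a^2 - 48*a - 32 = (a - 4)*(a^3 + 7*a^2 + 14*a + 8) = (a - 4)*(a + 4)*(a^2 + 3*a + 2) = (a - 4)*(a + 2)*(a + 4)*(a + 1)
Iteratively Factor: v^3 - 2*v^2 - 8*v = (v - 4)*(v^2 + 2*v) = (v - 4)*(v + 2)*(v)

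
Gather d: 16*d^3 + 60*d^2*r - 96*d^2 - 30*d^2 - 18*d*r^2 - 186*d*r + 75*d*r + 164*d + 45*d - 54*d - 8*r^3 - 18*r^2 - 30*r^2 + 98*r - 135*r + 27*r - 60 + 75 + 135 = 16*d^3 + d^2*(60*r - 126) + d*(-18*r^2 - 111*r + 155) - 8*r^3 - 48*r^2 - 10*r + 150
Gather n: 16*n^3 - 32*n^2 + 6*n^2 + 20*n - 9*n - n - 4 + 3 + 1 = 16*n^3 - 26*n^2 + 10*n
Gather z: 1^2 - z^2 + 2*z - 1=-z^2 + 2*z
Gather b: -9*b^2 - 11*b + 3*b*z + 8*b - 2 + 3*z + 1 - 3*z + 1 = -9*b^2 + b*(3*z - 3)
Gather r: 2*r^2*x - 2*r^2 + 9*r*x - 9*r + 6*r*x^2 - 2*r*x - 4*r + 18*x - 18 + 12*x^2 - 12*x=r^2*(2*x - 2) + r*(6*x^2 + 7*x - 13) + 12*x^2 + 6*x - 18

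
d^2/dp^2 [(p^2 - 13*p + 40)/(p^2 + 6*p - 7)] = 2*(-19*p^3 + 141*p^2 + 447*p + 1223)/(p^6 + 18*p^5 + 87*p^4 - 36*p^3 - 609*p^2 + 882*p - 343)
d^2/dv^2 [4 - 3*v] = 0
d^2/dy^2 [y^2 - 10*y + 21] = 2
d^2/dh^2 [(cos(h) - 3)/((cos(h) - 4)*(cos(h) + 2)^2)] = (43*(1 - cos(h)^2)^2 - 4*cos(h)^5 - 198*cos(h)^3 + 390*cos(h)^2 + 32*cos(h) - 355)/((cos(h) - 4)^3*(cos(h) + 2)^4)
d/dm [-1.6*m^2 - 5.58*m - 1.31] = -3.2*m - 5.58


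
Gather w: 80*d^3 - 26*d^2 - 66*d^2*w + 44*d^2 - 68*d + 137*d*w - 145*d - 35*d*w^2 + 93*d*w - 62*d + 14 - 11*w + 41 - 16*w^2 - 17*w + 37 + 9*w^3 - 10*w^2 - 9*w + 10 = 80*d^3 + 18*d^2 - 275*d + 9*w^3 + w^2*(-35*d - 26) + w*(-66*d^2 + 230*d - 37) + 102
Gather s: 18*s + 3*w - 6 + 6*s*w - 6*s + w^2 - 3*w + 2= s*(6*w + 12) + w^2 - 4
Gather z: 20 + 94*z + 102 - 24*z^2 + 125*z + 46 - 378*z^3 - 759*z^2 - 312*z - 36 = -378*z^3 - 783*z^2 - 93*z + 132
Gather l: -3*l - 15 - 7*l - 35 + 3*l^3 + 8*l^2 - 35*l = 3*l^3 + 8*l^2 - 45*l - 50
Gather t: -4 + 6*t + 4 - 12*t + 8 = 8 - 6*t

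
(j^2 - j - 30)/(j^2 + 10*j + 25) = (j - 6)/(j + 5)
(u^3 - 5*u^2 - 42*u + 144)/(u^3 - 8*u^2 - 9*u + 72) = (u + 6)/(u + 3)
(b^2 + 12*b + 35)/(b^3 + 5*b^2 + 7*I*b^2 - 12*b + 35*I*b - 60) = (b + 7)/(b^2 + 7*I*b - 12)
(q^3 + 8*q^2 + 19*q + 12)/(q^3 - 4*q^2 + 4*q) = (q^3 + 8*q^2 + 19*q + 12)/(q*(q^2 - 4*q + 4))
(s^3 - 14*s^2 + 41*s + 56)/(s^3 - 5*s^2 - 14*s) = (s^2 - 7*s - 8)/(s*(s + 2))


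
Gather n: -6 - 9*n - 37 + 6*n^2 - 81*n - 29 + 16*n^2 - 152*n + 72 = 22*n^2 - 242*n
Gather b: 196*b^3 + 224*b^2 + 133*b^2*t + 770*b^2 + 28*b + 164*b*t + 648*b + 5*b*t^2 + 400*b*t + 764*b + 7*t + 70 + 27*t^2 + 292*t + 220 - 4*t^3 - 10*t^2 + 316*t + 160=196*b^3 + b^2*(133*t + 994) + b*(5*t^2 + 564*t + 1440) - 4*t^3 + 17*t^2 + 615*t + 450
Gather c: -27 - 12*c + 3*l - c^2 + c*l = -c^2 + c*(l - 12) + 3*l - 27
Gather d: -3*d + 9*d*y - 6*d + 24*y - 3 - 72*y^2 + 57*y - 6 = d*(9*y - 9) - 72*y^2 + 81*y - 9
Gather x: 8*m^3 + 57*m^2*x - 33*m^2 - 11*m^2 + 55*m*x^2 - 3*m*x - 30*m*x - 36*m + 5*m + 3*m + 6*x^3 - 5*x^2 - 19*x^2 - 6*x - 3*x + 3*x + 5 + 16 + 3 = 8*m^3 - 44*m^2 - 28*m + 6*x^3 + x^2*(55*m - 24) + x*(57*m^2 - 33*m - 6) + 24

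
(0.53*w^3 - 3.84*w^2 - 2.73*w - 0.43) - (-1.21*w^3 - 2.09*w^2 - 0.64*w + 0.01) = 1.74*w^3 - 1.75*w^2 - 2.09*w - 0.44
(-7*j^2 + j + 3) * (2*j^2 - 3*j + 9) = -14*j^4 + 23*j^3 - 60*j^2 + 27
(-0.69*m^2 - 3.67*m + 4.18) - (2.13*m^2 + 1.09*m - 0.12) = -2.82*m^2 - 4.76*m + 4.3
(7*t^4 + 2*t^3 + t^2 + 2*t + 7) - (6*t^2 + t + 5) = 7*t^4 + 2*t^3 - 5*t^2 + t + 2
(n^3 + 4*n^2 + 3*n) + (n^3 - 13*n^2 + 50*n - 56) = 2*n^3 - 9*n^2 + 53*n - 56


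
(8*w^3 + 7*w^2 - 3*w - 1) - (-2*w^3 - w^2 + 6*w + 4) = 10*w^3 + 8*w^2 - 9*w - 5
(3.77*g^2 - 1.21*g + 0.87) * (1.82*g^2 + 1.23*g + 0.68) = 6.8614*g^4 + 2.4349*g^3 + 2.6587*g^2 + 0.2473*g + 0.5916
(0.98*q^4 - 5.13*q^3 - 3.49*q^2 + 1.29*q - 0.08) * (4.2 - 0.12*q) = -0.1176*q^5 + 4.7316*q^4 - 21.1272*q^3 - 14.8128*q^2 + 5.4276*q - 0.336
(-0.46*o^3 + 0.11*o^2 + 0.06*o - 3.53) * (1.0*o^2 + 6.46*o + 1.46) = -0.46*o^5 - 2.8616*o^4 + 0.0990000000000001*o^3 - 2.9818*o^2 - 22.7162*o - 5.1538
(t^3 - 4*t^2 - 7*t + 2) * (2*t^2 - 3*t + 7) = 2*t^5 - 11*t^4 + 5*t^3 - 3*t^2 - 55*t + 14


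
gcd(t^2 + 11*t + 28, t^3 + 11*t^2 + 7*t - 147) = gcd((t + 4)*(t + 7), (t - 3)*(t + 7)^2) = t + 7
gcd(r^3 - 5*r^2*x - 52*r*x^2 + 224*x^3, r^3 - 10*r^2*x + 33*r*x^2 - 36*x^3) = -r + 4*x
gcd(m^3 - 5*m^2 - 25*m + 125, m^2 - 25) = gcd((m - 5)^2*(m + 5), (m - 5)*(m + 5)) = m^2 - 25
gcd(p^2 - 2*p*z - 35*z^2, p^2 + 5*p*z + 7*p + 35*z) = p + 5*z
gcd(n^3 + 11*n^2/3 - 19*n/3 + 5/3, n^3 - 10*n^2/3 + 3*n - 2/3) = n^2 - 4*n/3 + 1/3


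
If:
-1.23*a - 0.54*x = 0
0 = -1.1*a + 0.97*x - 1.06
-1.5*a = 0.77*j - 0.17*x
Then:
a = -0.32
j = 0.79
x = 0.73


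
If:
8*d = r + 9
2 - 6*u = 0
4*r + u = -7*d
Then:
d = 107/117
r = -197/117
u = 1/3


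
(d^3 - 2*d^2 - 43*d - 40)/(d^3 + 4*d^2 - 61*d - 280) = (d + 1)/(d + 7)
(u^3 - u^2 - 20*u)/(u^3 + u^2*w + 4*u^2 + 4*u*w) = (u - 5)/(u + w)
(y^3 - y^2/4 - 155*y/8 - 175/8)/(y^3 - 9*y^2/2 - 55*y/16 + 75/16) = 2*(2*y + 7)/(4*y - 3)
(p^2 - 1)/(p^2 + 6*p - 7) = (p + 1)/(p + 7)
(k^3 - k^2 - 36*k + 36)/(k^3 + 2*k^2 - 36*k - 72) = (k - 1)/(k + 2)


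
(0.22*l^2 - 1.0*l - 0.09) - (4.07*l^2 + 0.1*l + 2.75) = -3.85*l^2 - 1.1*l - 2.84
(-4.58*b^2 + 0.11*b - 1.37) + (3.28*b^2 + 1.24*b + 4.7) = -1.3*b^2 + 1.35*b + 3.33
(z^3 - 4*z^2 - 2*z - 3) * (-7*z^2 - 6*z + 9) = -7*z^5 + 22*z^4 + 47*z^3 - 3*z^2 - 27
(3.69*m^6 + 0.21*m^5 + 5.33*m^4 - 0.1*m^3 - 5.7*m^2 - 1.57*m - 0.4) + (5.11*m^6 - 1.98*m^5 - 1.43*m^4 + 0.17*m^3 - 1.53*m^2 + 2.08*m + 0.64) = 8.8*m^6 - 1.77*m^5 + 3.9*m^4 + 0.07*m^3 - 7.23*m^2 + 0.51*m + 0.24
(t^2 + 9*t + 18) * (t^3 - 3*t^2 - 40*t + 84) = t^5 + 6*t^4 - 49*t^3 - 330*t^2 + 36*t + 1512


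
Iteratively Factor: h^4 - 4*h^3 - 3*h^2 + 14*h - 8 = (h - 1)*(h^3 - 3*h^2 - 6*h + 8) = (h - 4)*(h - 1)*(h^2 + h - 2) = (h - 4)*(h - 1)*(h + 2)*(h - 1)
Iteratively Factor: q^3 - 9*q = (q)*(q^2 - 9) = q*(q + 3)*(q - 3)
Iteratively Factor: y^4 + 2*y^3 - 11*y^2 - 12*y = (y + 4)*(y^3 - 2*y^2 - 3*y) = y*(y + 4)*(y^2 - 2*y - 3) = y*(y - 3)*(y + 4)*(y + 1)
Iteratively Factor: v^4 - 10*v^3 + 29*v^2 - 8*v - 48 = (v + 1)*(v^3 - 11*v^2 + 40*v - 48) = (v - 4)*(v + 1)*(v^2 - 7*v + 12) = (v - 4)^2*(v + 1)*(v - 3)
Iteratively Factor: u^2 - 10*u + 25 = (u - 5)*(u - 5)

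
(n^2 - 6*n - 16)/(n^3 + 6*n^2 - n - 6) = (n^2 - 6*n - 16)/(n^3 + 6*n^2 - n - 6)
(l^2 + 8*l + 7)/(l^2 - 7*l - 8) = (l + 7)/(l - 8)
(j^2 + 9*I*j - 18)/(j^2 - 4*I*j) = (j^2 + 9*I*j - 18)/(j*(j - 4*I))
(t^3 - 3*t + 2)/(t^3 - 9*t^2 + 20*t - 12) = (t^2 + t - 2)/(t^2 - 8*t + 12)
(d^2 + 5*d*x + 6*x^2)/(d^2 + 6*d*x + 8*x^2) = (d + 3*x)/(d + 4*x)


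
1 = 1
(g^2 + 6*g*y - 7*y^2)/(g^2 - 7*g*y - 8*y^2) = (-g^2 - 6*g*y + 7*y^2)/(-g^2 + 7*g*y + 8*y^2)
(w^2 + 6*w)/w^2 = (w + 6)/w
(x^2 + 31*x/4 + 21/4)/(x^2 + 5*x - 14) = (x + 3/4)/(x - 2)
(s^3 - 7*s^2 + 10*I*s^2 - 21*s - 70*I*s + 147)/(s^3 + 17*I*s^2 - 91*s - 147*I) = (s - 7)/(s + 7*I)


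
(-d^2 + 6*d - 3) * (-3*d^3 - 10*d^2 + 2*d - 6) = 3*d^5 - 8*d^4 - 53*d^3 + 48*d^2 - 42*d + 18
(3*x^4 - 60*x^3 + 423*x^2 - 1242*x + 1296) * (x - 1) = 3*x^5 - 63*x^4 + 483*x^3 - 1665*x^2 + 2538*x - 1296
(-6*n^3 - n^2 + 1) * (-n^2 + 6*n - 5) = 6*n^5 - 35*n^4 + 24*n^3 + 4*n^2 + 6*n - 5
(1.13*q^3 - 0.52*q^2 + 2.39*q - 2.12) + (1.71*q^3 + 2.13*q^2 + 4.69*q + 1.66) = 2.84*q^3 + 1.61*q^2 + 7.08*q - 0.46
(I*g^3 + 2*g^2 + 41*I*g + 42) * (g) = I*g^4 + 2*g^3 + 41*I*g^2 + 42*g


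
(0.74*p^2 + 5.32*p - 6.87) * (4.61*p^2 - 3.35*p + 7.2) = 3.4114*p^4 + 22.0462*p^3 - 44.1647*p^2 + 61.3185*p - 49.464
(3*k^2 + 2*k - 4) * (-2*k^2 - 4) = -6*k^4 - 4*k^3 - 4*k^2 - 8*k + 16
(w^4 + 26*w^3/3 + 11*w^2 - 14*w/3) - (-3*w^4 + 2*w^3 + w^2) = 4*w^4 + 20*w^3/3 + 10*w^2 - 14*w/3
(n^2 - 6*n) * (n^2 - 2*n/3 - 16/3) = n^4 - 20*n^3/3 - 4*n^2/3 + 32*n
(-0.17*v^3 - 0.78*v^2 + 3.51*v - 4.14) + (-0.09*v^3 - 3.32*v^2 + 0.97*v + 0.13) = -0.26*v^3 - 4.1*v^2 + 4.48*v - 4.01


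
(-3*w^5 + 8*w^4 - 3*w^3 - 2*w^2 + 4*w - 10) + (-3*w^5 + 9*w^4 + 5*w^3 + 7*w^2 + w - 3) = -6*w^5 + 17*w^4 + 2*w^3 + 5*w^2 + 5*w - 13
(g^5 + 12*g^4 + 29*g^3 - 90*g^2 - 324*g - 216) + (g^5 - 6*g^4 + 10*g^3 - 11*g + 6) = 2*g^5 + 6*g^4 + 39*g^3 - 90*g^2 - 335*g - 210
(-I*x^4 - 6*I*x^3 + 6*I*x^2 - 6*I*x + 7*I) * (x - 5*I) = -I*x^5 - 5*x^4 - 6*I*x^4 - 30*x^3 + 6*I*x^3 + 30*x^2 - 6*I*x^2 - 30*x + 7*I*x + 35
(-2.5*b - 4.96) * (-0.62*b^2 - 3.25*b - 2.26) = 1.55*b^3 + 11.2002*b^2 + 21.77*b + 11.2096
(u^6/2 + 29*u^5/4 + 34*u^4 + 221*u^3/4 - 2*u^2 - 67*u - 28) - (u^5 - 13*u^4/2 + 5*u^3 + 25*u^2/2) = u^6/2 + 25*u^5/4 + 81*u^4/2 + 201*u^3/4 - 29*u^2/2 - 67*u - 28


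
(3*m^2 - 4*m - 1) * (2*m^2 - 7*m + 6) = 6*m^4 - 29*m^3 + 44*m^2 - 17*m - 6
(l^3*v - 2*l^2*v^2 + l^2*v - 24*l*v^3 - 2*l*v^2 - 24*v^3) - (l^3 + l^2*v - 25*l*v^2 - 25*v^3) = l^3*v - l^3 - 2*l^2*v^2 - 24*l*v^3 + 23*l*v^2 + v^3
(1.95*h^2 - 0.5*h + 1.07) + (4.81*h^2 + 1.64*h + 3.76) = 6.76*h^2 + 1.14*h + 4.83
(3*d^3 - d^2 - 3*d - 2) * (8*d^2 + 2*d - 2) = 24*d^5 - 2*d^4 - 32*d^3 - 20*d^2 + 2*d + 4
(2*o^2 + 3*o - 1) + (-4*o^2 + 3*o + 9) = -2*o^2 + 6*o + 8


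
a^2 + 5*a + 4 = (a + 1)*(a + 4)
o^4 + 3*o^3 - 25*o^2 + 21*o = o*(o - 3)*(o - 1)*(o + 7)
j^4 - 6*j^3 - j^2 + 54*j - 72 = (j - 4)*(j - 3)*(j - 2)*(j + 3)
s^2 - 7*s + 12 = (s - 4)*(s - 3)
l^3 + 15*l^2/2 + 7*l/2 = l*(l + 1/2)*(l + 7)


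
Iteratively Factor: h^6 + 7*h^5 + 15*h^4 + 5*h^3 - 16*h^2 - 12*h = (h + 1)*(h^5 + 6*h^4 + 9*h^3 - 4*h^2 - 12*h) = (h + 1)*(h + 3)*(h^4 + 3*h^3 - 4*h) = (h + 1)*(h + 2)*(h + 3)*(h^3 + h^2 - 2*h) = h*(h + 1)*(h + 2)*(h + 3)*(h^2 + h - 2) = h*(h + 1)*(h + 2)^2*(h + 3)*(h - 1)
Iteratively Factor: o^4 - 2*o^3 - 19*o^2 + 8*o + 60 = (o - 2)*(o^3 - 19*o - 30) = (o - 2)*(o + 2)*(o^2 - 2*o - 15) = (o - 5)*(o - 2)*(o + 2)*(o + 3)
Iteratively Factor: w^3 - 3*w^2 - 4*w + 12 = (w - 3)*(w^2 - 4) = (w - 3)*(w + 2)*(w - 2)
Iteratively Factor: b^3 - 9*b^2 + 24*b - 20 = (b - 5)*(b^2 - 4*b + 4) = (b - 5)*(b - 2)*(b - 2)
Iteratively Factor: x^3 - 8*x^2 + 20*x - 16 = (x - 4)*(x^2 - 4*x + 4) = (x - 4)*(x - 2)*(x - 2)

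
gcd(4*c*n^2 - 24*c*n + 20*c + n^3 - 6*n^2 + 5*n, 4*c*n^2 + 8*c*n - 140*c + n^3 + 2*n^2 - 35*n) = 4*c*n - 20*c + n^2 - 5*n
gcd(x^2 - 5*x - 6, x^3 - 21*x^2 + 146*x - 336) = x - 6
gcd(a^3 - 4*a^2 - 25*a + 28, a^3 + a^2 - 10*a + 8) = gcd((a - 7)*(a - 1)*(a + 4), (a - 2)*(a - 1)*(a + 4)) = a^2 + 3*a - 4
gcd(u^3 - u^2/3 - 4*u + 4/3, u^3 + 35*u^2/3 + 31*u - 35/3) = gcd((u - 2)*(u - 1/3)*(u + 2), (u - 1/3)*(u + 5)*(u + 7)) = u - 1/3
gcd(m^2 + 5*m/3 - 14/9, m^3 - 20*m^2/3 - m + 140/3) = m + 7/3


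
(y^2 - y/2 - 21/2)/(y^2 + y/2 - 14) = (y + 3)/(y + 4)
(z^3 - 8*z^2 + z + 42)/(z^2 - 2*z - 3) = (z^2 - 5*z - 14)/(z + 1)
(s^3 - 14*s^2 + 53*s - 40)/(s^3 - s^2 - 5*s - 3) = (-s^3 + 14*s^2 - 53*s + 40)/(-s^3 + s^2 + 5*s + 3)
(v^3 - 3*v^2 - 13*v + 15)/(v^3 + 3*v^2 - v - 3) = (v - 5)/(v + 1)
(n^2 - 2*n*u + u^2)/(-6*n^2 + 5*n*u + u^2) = (-n + u)/(6*n + u)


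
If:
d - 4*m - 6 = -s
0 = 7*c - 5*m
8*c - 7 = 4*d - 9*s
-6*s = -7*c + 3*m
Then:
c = -93/25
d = -1637/125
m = -651/125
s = -217/125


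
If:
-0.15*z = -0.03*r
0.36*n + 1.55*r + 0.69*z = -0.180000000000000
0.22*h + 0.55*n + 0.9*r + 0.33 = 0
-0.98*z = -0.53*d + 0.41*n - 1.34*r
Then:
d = -28.9287211740042*z - 0.386792452830189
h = 38.1565656565657*z - 0.25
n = -23.4444444444444*z - 0.5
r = 5.0*z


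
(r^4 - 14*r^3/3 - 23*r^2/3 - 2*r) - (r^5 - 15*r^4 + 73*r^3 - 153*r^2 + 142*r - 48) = -r^5 + 16*r^4 - 233*r^3/3 + 436*r^2/3 - 144*r + 48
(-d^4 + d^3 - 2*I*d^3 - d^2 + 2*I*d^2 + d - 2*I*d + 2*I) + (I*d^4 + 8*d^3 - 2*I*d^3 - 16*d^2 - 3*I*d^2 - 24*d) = -d^4 + I*d^4 + 9*d^3 - 4*I*d^3 - 17*d^2 - I*d^2 - 23*d - 2*I*d + 2*I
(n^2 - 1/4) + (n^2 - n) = 2*n^2 - n - 1/4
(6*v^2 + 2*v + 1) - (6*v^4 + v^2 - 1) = -6*v^4 + 5*v^2 + 2*v + 2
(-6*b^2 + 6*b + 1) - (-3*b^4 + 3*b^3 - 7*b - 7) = 3*b^4 - 3*b^3 - 6*b^2 + 13*b + 8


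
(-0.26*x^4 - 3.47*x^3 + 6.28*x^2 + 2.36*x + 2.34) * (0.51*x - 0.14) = -0.1326*x^5 - 1.7333*x^4 + 3.6886*x^3 + 0.3244*x^2 + 0.863*x - 0.3276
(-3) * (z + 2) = -3*z - 6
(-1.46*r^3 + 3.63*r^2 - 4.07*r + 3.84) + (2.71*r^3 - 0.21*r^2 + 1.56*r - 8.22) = 1.25*r^3 + 3.42*r^2 - 2.51*r - 4.38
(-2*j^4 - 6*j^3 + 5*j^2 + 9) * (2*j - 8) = -4*j^5 + 4*j^4 + 58*j^3 - 40*j^2 + 18*j - 72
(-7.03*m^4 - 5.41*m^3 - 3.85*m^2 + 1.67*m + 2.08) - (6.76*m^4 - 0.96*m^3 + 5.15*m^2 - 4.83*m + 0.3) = -13.79*m^4 - 4.45*m^3 - 9.0*m^2 + 6.5*m + 1.78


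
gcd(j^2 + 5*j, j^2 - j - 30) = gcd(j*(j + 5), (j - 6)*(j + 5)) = j + 5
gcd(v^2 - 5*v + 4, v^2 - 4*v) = v - 4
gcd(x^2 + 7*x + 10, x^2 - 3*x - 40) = x + 5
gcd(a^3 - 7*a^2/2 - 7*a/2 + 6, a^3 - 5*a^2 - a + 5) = a - 1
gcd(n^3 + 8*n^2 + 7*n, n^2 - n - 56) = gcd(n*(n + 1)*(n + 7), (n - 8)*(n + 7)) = n + 7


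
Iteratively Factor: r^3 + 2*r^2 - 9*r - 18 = (r - 3)*(r^2 + 5*r + 6) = (r - 3)*(r + 2)*(r + 3)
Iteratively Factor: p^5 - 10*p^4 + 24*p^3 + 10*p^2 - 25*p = (p)*(p^4 - 10*p^3 + 24*p^2 + 10*p - 25) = p*(p - 1)*(p^3 - 9*p^2 + 15*p + 25) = p*(p - 5)*(p - 1)*(p^2 - 4*p - 5) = p*(p - 5)^2*(p - 1)*(p + 1)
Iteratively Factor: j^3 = (j)*(j^2) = j^2*(j)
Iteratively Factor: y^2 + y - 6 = (y + 3)*(y - 2)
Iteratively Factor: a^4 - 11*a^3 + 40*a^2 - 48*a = (a - 4)*(a^3 - 7*a^2 + 12*a) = a*(a - 4)*(a^2 - 7*a + 12) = a*(a - 4)*(a - 3)*(a - 4)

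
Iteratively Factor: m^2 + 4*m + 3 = (m + 1)*(m + 3)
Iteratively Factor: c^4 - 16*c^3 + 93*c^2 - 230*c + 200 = (c - 2)*(c^3 - 14*c^2 + 65*c - 100) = (c - 4)*(c - 2)*(c^2 - 10*c + 25) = (c - 5)*(c - 4)*(c - 2)*(c - 5)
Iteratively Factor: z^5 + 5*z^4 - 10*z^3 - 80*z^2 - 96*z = (z + 3)*(z^4 + 2*z^3 - 16*z^2 - 32*z) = (z + 2)*(z + 3)*(z^3 - 16*z) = (z - 4)*(z + 2)*(z + 3)*(z^2 + 4*z) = (z - 4)*(z + 2)*(z + 3)*(z + 4)*(z)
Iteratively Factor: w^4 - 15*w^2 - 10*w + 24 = (w - 4)*(w^3 + 4*w^2 + w - 6) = (w - 4)*(w + 3)*(w^2 + w - 2) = (w - 4)*(w - 1)*(w + 3)*(w + 2)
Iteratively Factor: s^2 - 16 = (s + 4)*(s - 4)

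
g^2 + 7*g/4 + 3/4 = (g + 3/4)*(g + 1)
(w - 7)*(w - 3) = w^2 - 10*w + 21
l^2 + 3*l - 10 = (l - 2)*(l + 5)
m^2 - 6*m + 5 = (m - 5)*(m - 1)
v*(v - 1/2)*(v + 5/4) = v^3 + 3*v^2/4 - 5*v/8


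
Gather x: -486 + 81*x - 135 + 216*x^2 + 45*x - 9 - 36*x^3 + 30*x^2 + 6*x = -36*x^3 + 246*x^2 + 132*x - 630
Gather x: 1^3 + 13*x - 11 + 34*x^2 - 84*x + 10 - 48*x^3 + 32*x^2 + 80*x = -48*x^3 + 66*x^2 + 9*x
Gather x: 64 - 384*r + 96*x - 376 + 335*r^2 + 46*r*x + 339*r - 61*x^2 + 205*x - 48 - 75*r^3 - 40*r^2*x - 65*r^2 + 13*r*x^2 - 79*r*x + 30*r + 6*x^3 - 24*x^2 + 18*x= -75*r^3 + 270*r^2 - 15*r + 6*x^3 + x^2*(13*r - 85) + x*(-40*r^2 - 33*r + 319) - 360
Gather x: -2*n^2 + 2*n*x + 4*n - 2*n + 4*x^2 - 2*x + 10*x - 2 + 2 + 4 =-2*n^2 + 2*n + 4*x^2 + x*(2*n + 8) + 4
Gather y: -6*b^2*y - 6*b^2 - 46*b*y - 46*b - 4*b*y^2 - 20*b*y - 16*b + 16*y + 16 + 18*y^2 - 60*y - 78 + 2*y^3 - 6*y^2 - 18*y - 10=-6*b^2 - 62*b + 2*y^3 + y^2*(12 - 4*b) + y*(-6*b^2 - 66*b - 62) - 72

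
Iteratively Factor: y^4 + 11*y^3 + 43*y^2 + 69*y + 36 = (y + 4)*(y^3 + 7*y^2 + 15*y + 9) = (y + 3)*(y + 4)*(y^2 + 4*y + 3) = (y + 3)^2*(y + 4)*(y + 1)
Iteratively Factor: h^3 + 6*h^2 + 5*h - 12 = (h - 1)*(h^2 + 7*h + 12) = (h - 1)*(h + 3)*(h + 4)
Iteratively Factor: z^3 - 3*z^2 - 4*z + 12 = (z + 2)*(z^2 - 5*z + 6) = (z - 3)*(z + 2)*(z - 2)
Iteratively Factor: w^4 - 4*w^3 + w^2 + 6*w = (w)*(w^3 - 4*w^2 + w + 6) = w*(w + 1)*(w^2 - 5*w + 6) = w*(w - 2)*(w + 1)*(w - 3)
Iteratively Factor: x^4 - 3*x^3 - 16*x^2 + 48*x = (x + 4)*(x^3 - 7*x^2 + 12*x) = (x - 3)*(x + 4)*(x^2 - 4*x) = (x - 4)*(x - 3)*(x + 4)*(x)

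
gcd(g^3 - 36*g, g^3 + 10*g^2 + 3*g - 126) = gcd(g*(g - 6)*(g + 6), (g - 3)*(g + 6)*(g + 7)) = g + 6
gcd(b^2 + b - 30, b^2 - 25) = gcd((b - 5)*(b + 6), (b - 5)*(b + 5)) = b - 5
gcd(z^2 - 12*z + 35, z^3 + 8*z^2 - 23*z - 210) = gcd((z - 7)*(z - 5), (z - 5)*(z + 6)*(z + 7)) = z - 5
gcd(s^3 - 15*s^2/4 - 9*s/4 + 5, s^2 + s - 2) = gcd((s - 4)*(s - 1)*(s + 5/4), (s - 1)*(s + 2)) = s - 1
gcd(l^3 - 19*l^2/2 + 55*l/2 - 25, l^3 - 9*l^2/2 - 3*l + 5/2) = l - 5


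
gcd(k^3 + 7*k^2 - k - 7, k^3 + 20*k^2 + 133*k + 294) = k + 7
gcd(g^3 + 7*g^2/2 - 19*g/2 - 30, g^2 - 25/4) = g + 5/2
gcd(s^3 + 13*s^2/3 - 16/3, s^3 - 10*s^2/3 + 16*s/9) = 1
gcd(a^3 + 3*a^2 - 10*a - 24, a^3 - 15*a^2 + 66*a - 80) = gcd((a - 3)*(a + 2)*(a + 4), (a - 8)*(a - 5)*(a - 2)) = 1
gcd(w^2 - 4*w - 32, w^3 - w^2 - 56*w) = w - 8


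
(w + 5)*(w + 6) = w^2 + 11*w + 30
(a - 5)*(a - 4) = a^2 - 9*a + 20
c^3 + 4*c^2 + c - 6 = (c - 1)*(c + 2)*(c + 3)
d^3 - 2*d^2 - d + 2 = (d - 2)*(d - 1)*(d + 1)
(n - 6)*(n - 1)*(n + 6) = n^3 - n^2 - 36*n + 36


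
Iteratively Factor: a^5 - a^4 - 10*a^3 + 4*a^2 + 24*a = (a)*(a^4 - a^3 - 10*a^2 + 4*a + 24) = a*(a - 2)*(a^3 + a^2 - 8*a - 12) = a*(a - 2)*(a + 2)*(a^2 - a - 6) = a*(a - 3)*(a - 2)*(a + 2)*(a + 2)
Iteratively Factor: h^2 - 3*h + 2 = (h - 1)*(h - 2)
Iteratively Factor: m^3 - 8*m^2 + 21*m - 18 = (m - 3)*(m^2 - 5*m + 6) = (m - 3)^2*(m - 2)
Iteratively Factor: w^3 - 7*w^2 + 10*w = (w)*(w^2 - 7*w + 10) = w*(w - 5)*(w - 2)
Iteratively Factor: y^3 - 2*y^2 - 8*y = (y + 2)*(y^2 - 4*y) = y*(y + 2)*(y - 4)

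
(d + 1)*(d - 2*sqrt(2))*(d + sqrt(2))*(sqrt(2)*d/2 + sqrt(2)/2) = sqrt(2)*d^4/2 - d^3 + sqrt(2)*d^3 - 3*sqrt(2)*d^2/2 - 2*d^2 - 4*sqrt(2)*d - d - 2*sqrt(2)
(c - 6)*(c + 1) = c^2 - 5*c - 6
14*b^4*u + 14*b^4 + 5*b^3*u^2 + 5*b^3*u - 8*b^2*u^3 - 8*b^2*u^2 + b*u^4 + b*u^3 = (-7*b + u)*(-2*b + u)*(b + u)*(b*u + b)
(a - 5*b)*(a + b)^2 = a^3 - 3*a^2*b - 9*a*b^2 - 5*b^3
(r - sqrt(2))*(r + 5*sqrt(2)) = r^2 + 4*sqrt(2)*r - 10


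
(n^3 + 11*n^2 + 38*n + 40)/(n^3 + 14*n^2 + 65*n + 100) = (n + 2)/(n + 5)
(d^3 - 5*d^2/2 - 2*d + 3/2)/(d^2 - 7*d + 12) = (2*d^2 + d - 1)/(2*(d - 4))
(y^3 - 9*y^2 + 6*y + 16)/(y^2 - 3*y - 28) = (-y^3 + 9*y^2 - 6*y - 16)/(-y^2 + 3*y + 28)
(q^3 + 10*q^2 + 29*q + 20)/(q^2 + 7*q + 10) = (q^2 + 5*q + 4)/(q + 2)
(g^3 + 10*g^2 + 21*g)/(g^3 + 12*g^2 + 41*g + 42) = g/(g + 2)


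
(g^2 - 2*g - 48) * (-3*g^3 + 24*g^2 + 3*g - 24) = -3*g^5 + 30*g^4 + 99*g^3 - 1182*g^2 - 96*g + 1152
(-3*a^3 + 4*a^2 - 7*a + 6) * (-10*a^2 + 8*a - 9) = 30*a^5 - 64*a^4 + 129*a^3 - 152*a^2 + 111*a - 54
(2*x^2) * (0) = 0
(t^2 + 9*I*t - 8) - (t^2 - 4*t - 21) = 4*t + 9*I*t + 13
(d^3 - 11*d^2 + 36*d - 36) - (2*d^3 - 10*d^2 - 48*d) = -d^3 - d^2 + 84*d - 36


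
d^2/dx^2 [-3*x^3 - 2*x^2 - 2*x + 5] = -18*x - 4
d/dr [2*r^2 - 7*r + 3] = 4*r - 7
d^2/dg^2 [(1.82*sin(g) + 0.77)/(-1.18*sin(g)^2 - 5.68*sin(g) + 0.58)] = (2.534168*sin(g)^5 - 7.90977599999999*sin(g)^4 + 17.887856*sin(g)^3 + 26.51292*sin(g)^2 - 35.2898000000001*sin(g) - 62.729688)/(1.18*sin(g)^2 + 5.68*sin(g) - 0.58)^3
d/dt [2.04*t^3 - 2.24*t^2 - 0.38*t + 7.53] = 6.12*t^2 - 4.48*t - 0.38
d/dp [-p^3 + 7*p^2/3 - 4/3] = p*(14 - 9*p)/3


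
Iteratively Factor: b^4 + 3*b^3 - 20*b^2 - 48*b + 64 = (b - 4)*(b^3 + 7*b^2 + 8*b - 16) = (b - 4)*(b - 1)*(b^2 + 8*b + 16) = (b - 4)*(b - 1)*(b + 4)*(b + 4)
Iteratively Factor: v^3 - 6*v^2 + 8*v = (v - 2)*(v^2 - 4*v) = (v - 4)*(v - 2)*(v)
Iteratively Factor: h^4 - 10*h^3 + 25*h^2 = (h - 5)*(h^3 - 5*h^2) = h*(h - 5)*(h^2 - 5*h) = h^2*(h - 5)*(h - 5)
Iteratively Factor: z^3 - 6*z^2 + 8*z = (z)*(z^2 - 6*z + 8) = z*(z - 4)*(z - 2)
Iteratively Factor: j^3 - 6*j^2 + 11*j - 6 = (j - 1)*(j^2 - 5*j + 6) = (j - 2)*(j - 1)*(j - 3)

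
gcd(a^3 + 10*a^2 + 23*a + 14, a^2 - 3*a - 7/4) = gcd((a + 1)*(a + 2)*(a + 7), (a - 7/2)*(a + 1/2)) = 1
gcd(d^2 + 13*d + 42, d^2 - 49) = d + 7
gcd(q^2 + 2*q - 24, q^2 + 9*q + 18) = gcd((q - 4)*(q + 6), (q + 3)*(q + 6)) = q + 6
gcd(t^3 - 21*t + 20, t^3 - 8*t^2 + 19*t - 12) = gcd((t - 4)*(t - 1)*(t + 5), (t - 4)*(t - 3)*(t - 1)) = t^2 - 5*t + 4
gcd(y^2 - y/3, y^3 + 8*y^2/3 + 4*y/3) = y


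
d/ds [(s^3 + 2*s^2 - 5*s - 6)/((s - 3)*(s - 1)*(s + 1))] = (-5*s^2 + 18*s - 21)/(s^4 - 8*s^3 + 22*s^2 - 24*s + 9)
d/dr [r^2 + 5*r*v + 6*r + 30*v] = 2*r + 5*v + 6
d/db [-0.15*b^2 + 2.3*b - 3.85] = 2.3 - 0.3*b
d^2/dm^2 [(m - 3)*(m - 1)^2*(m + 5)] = 12*m^2 - 36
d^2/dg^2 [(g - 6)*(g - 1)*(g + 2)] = 6*g - 10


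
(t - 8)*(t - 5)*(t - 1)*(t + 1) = t^4 - 13*t^3 + 39*t^2 + 13*t - 40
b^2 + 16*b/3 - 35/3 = (b - 5/3)*(b + 7)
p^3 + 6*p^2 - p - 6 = (p - 1)*(p + 1)*(p + 6)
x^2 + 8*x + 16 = (x + 4)^2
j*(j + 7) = j^2 + 7*j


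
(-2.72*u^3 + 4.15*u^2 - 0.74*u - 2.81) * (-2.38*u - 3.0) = 6.4736*u^4 - 1.717*u^3 - 10.6888*u^2 + 8.9078*u + 8.43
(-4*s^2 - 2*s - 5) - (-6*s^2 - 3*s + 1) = 2*s^2 + s - 6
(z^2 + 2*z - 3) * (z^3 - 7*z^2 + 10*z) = z^5 - 5*z^4 - 7*z^3 + 41*z^2 - 30*z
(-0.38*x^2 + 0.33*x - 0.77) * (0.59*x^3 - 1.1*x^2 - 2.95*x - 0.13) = -0.2242*x^5 + 0.6127*x^4 + 0.3037*x^3 - 0.0771000000000001*x^2 + 2.2286*x + 0.1001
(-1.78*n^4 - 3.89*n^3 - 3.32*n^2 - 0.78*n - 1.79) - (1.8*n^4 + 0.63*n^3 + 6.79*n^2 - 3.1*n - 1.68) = -3.58*n^4 - 4.52*n^3 - 10.11*n^2 + 2.32*n - 0.11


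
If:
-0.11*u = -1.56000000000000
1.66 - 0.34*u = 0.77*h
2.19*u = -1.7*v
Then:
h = -4.11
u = 14.18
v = -18.27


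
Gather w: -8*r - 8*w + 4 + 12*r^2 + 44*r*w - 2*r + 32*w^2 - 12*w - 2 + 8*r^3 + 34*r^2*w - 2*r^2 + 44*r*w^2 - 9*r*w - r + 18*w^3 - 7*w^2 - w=8*r^3 + 10*r^2 - 11*r + 18*w^3 + w^2*(44*r + 25) + w*(34*r^2 + 35*r - 21) + 2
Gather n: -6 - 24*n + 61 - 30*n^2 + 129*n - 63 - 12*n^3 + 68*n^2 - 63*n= -12*n^3 + 38*n^2 + 42*n - 8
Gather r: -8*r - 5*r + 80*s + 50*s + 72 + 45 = -13*r + 130*s + 117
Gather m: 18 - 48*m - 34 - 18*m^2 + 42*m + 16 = -18*m^2 - 6*m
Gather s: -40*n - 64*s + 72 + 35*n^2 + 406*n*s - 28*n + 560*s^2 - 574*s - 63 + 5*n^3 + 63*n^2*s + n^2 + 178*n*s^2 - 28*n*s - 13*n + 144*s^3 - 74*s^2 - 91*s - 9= 5*n^3 + 36*n^2 - 81*n + 144*s^3 + s^2*(178*n + 486) + s*(63*n^2 + 378*n - 729)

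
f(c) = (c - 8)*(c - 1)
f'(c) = 2*c - 9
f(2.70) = -9.01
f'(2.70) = -3.60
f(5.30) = -11.61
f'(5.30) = 1.60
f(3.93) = -11.93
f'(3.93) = -1.14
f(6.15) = -9.53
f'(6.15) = 3.30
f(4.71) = -12.21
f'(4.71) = 0.42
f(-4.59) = 70.38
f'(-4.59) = -18.18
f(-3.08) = 45.21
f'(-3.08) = -15.16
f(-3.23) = 47.50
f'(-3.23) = -15.46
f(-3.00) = 44.00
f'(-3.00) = -15.00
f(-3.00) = 44.00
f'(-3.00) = -15.00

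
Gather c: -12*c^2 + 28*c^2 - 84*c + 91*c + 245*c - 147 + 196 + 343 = 16*c^2 + 252*c + 392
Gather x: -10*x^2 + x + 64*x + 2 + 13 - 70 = -10*x^2 + 65*x - 55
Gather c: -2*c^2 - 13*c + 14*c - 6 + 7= -2*c^2 + c + 1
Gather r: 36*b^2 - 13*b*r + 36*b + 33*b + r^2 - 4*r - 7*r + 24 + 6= 36*b^2 + 69*b + r^2 + r*(-13*b - 11) + 30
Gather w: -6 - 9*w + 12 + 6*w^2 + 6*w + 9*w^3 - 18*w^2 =9*w^3 - 12*w^2 - 3*w + 6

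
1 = 1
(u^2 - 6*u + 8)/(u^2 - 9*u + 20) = (u - 2)/(u - 5)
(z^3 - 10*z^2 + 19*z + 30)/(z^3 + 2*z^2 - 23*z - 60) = (z^2 - 5*z - 6)/(z^2 + 7*z + 12)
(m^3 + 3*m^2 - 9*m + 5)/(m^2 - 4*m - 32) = (-m^3 - 3*m^2 + 9*m - 5)/(-m^2 + 4*m + 32)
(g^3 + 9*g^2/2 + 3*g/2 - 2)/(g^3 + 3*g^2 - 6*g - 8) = (g - 1/2)/(g - 2)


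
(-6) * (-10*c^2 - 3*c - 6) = 60*c^2 + 18*c + 36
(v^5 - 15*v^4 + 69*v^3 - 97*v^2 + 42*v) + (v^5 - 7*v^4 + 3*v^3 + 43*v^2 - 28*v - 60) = 2*v^5 - 22*v^4 + 72*v^3 - 54*v^2 + 14*v - 60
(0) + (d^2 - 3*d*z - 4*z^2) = d^2 - 3*d*z - 4*z^2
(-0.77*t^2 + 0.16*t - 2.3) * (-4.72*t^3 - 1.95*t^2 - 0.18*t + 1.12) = 3.6344*t^5 + 0.7463*t^4 + 10.6826*t^3 + 3.5938*t^2 + 0.5932*t - 2.576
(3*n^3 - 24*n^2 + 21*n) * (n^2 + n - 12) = 3*n^5 - 21*n^4 - 39*n^3 + 309*n^2 - 252*n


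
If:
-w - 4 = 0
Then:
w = -4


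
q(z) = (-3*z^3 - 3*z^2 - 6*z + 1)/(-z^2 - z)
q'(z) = (2*z + 1)*(-3*z^3 - 3*z^2 - 6*z + 1)/(-z^2 - z)^2 + (-9*z^2 - 6*z - 6)/(-z^2 - z)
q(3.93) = 12.96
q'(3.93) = 2.78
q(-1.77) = -13.84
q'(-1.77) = -8.49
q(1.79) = 7.32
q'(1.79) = 2.41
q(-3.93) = -13.92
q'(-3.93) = 2.25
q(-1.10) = -72.39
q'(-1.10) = -696.17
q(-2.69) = -11.84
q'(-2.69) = 0.69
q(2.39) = 8.82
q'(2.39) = 2.57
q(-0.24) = 12.66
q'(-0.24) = 8.24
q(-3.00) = -12.17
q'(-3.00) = 1.36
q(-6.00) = -19.23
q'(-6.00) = 2.75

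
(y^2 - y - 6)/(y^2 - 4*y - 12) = (y - 3)/(y - 6)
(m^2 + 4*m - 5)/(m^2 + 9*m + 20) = (m - 1)/(m + 4)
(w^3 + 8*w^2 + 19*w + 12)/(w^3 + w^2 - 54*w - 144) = (w^2 + 5*w + 4)/(w^2 - 2*w - 48)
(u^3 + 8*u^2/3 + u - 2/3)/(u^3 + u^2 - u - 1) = (3*u^2 + 5*u - 2)/(3*(u^2 - 1))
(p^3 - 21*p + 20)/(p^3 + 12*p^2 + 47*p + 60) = (p^2 - 5*p + 4)/(p^2 + 7*p + 12)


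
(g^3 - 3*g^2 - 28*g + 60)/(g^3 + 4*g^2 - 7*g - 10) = (g - 6)/(g + 1)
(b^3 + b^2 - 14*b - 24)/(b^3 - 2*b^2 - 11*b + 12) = (b + 2)/(b - 1)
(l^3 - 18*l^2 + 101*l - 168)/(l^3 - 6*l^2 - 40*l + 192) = (l^2 - 10*l + 21)/(l^2 + 2*l - 24)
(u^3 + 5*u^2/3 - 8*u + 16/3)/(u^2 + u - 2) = (3*u^2 + 8*u - 16)/(3*(u + 2))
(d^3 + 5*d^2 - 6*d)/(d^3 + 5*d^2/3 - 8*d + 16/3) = 3*d*(d + 6)/(3*d^2 + 8*d - 16)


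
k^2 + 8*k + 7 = (k + 1)*(k + 7)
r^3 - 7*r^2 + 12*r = r*(r - 4)*(r - 3)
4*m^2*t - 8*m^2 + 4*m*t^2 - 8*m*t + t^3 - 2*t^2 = (2*m + t)^2*(t - 2)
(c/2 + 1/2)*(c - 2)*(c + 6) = c^3/2 + 5*c^2/2 - 4*c - 6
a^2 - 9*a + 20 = (a - 5)*(a - 4)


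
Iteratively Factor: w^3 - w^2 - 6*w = (w)*(w^2 - w - 6) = w*(w - 3)*(w + 2)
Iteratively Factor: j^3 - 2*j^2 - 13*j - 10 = (j - 5)*(j^2 + 3*j + 2) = (j - 5)*(j + 1)*(j + 2)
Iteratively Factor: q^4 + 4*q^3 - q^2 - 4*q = (q + 1)*(q^3 + 3*q^2 - 4*q) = q*(q + 1)*(q^2 + 3*q - 4) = q*(q + 1)*(q + 4)*(q - 1)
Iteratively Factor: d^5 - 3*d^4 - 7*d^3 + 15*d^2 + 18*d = (d - 3)*(d^4 - 7*d^2 - 6*d) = d*(d - 3)*(d^3 - 7*d - 6) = d*(d - 3)*(d + 1)*(d^2 - d - 6) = d*(d - 3)*(d + 1)*(d + 2)*(d - 3)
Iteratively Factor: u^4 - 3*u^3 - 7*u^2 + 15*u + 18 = (u + 1)*(u^3 - 4*u^2 - 3*u + 18) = (u + 1)*(u + 2)*(u^2 - 6*u + 9) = (u - 3)*(u + 1)*(u + 2)*(u - 3)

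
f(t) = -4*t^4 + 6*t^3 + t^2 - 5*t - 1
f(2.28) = -44.18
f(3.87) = -554.84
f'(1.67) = -25.98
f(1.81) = -14.13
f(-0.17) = -0.15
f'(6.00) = -2801.00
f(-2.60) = -269.49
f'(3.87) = -655.05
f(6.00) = -3883.00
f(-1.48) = -30.05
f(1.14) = -3.27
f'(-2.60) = 392.70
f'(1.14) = -3.03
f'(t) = -16*t^3 + 18*t^2 + 2*t - 5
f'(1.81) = -37.29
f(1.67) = -9.73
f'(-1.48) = 83.34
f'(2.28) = -96.51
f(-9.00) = -30493.00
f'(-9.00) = 13099.00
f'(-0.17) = -4.74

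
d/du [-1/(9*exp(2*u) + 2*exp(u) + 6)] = (18*exp(u) + 2)*exp(u)/(9*exp(2*u) + 2*exp(u) + 6)^2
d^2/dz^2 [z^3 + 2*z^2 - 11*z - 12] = 6*z + 4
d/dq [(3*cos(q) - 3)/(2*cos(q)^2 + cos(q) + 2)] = 3*(-4*cos(q) + cos(2*q) - 2)*sin(q)/(cos(q) + cos(2*q) + 3)^2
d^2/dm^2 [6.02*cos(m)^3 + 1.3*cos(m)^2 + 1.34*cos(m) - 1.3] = -5.855*cos(m) - 2.6*cos(2*m) - 13.545*cos(3*m)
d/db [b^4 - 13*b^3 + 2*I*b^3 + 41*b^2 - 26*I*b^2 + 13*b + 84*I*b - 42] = 4*b^3 + b^2*(-39 + 6*I) + b*(82 - 52*I) + 13 + 84*I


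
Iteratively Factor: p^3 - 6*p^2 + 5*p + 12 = (p - 4)*(p^2 - 2*p - 3) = (p - 4)*(p - 3)*(p + 1)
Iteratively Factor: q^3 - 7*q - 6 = (q - 3)*(q^2 + 3*q + 2) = (q - 3)*(q + 1)*(q + 2)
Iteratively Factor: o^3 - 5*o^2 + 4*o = (o - 4)*(o^2 - o) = o*(o - 4)*(o - 1)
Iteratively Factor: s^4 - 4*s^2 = (s)*(s^3 - 4*s) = s*(s - 2)*(s^2 + 2*s) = s*(s - 2)*(s + 2)*(s)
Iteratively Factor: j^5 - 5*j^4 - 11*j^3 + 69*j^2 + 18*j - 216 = (j + 2)*(j^4 - 7*j^3 + 3*j^2 + 63*j - 108) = (j - 3)*(j + 2)*(j^3 - 4*j^2 - 9*j + 36) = (j - 3)*(j + 2)*(j + 3)*(j^2 - 7*j + 12) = (j - 4)*(j - 3)*(j + 2)*(j + 3)*(j - 3)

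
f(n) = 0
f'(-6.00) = 0.00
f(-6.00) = 0.00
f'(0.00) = 0.00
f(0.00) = 0.00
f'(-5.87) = 0.00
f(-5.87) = 0.00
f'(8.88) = 0.00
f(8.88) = 0.00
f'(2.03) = 0.00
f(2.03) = 0.00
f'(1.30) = 0.00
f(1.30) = 0.00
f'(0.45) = 0.00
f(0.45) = 0.00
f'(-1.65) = 0.00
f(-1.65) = 0.00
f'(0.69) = 0.00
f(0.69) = 0.00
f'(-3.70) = 0.00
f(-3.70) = 0.00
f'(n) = 0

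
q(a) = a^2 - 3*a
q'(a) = 2*a - 3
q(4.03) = 4.15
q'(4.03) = 5.06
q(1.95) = -2.05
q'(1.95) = 0.90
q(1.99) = -2.01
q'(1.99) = 0.98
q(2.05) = -1.95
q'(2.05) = 1.10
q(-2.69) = 15.31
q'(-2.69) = -8.38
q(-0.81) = 3.09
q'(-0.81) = -4.62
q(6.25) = 20.31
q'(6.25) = 9.50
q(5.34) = 12.50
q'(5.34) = 7.68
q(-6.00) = 54.00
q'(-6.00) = -15.00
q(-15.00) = 270.00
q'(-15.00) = -33.00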